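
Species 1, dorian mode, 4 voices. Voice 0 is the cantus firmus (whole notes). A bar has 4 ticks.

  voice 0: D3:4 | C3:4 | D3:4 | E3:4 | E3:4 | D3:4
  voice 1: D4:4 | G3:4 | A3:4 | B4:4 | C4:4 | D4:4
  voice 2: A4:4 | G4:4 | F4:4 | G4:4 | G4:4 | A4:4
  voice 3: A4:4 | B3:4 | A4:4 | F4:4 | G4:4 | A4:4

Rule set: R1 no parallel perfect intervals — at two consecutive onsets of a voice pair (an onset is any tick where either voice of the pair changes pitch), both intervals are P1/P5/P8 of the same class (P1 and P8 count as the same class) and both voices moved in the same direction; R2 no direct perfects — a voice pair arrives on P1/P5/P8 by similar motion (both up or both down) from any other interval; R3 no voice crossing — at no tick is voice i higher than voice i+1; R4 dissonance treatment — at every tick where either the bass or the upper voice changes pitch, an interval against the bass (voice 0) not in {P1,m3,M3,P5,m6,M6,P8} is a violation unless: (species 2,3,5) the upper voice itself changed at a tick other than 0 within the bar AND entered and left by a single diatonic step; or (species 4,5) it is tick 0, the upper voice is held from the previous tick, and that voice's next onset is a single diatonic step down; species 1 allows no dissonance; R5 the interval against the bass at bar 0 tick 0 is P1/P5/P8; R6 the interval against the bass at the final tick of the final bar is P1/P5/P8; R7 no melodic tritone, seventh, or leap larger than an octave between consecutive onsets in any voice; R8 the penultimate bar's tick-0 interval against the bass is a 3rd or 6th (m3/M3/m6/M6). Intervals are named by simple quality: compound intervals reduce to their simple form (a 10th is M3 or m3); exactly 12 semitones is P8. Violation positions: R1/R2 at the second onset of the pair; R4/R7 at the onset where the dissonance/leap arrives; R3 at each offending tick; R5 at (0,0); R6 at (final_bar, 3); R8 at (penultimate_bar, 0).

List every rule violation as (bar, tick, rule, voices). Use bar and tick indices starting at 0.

(1, 0, R1, (0, 2))
(1, 0, R2, (0, 1))
(1, 0, R2, (1, 2))
(1, 0, R3, (2, 3))
(1, 0, R4, (0, 3))
(1, 0, R7, (3,))
(1, 1, R3, (2, 3))
(1, 2, R3, (2, 3))
(1, 3, R3, (2, 3))
(2, 0, R1, (0, 1))
(2, 0, R2, (0, 3))
(2, 0, R2, (1, 3))
(2, 0, R7, (3,))
(3, 0, R1, (0, 1))
(3, 0, R3, (1, 2))
(3, 0, R3, (2, 3))
(3, 0, R4, (0, 3))
(3, 0, R7, (1,))
(3, 1, R3, (1, 2))
(3, 1, R3, (2, 3))
(3, 2, R3, (1, 2))
(3, 2, R3, (2, 3))
(3, 3, R3, (1, 2))
(3, 3, R3, (2, 3))
(4, 0, R7, (1,))
(5, 0, R1, (1, 2))
(5, 0, R1, (1, 3))
(5, 0, R1, (2, 3))

bar 0: v0=D3 v1=D4 v2=A4 v3=A4 downbeat P5
bar 1: v0=C3 v1=G3 v2=G4 v3=B3 downbeat M7
bar 2: v0=D3 v1=A3 v2=F4 v3=A4 downbeat P5
bar 3: v0=E3 v1=B4 v2=G4 v3=F4 downbeat m2
bar 4: v0=E3 v1=C4 v2=G4 v3=G4 downbeat m3
bar 5: v0=D3 v1=D4 v2=A4 v3=A4 downbeat P5
  -> R1 @ bar 1 tick 0 v(0, 2): D3/A4 P5 -> C3/G4 P5 similar
  -> R2 @ bar 1 tick 0 v(0, 1): D3/D4 P8 -> C3/G3 P5 similar
  -> R2 @ bar 1 tick 0 v(1, 2): D4/A4 P5 -> G3/G4 P8 similar
  -> R3 @ bar 1 tick 0 v(2, 3): G4 above B3
  -> R4 @ bar 1 tick 0 v(0, 3): C3/B3 M7 untreated
  -> R7 @ bar 1 tick 0 v(3,): A4->B3 leap 10st
  -> R3 @ bar 1 tick 1 v(2, 3): G4 above B3
  -> R3 @ bar 1 tick 2 v(2, 3): G4 above B3
  -> R3 @ bar 1 tick 3 v(2, 3): G4 above B3
  -> R1 @ bar 2 tick 0 v(0, 1): C3/G3 P5 -> D3/A3 P5 similar
  -> R2 @ bar 2 tick 0 v(0, 3): C3/B3 M7 -> D3/A4 P5 similar
  -> R2 @ bar 2 tick 0 v(1, 3): G3/B3 M3 -> A3/A4 P8 similar
  -> R7 @ bar 2 tick 0 v(3,): B3->A4 leap 10st
  -> R1 @ bar 3 tick 0 v(0, 1): D3/A3 P5 -> E3/B4 P5 similar
  -> R3 @ bar 3 tick 0 v(1, 2): B4 above G4
  -> R3 @ bar 3 tick 0 v(2, 3): G4 above F4
  -> R4 @ bar 3 tick 0 v(0, 3): E3/F4 m2 untreated
  -> R7 @ bar 3 tick 0 v(1,): A3->B4 leap 14st
  -> R3 @ bar 3 tick 1 v(1, 2): B4 above G4
  -> R3 @ bar 3 tick 1 v(2, 3): G4 above F4
  -> R3 @ bar 3 tick 2 v(1, 2): B4 above G4
  -> R3 @ bar 3 tick 2 v(2, 3): G4 above F4
  -> R3 @ bar 3 tick 3 v(1, 2): B4 above G4
  -> R3 @ bar 3 tick 3 v(2, 3): G4 above F4
  -> R7 @ bar 4 tick 0 v(1,): B4->C4 leap 11st
  -> R1 @ bar 5 tick 0 v(1, 2): C4/G4 P5 -> D4/A4 P5 similar
  -> R1 @ bar 5 tick 0 v(1, 3): C4/G4 P5 -> D4/A4 P5 similar
  -> R1 @ bar 5 tick 0 v(2, 3): G4/G4 P1 -> A4/A4 P1 similar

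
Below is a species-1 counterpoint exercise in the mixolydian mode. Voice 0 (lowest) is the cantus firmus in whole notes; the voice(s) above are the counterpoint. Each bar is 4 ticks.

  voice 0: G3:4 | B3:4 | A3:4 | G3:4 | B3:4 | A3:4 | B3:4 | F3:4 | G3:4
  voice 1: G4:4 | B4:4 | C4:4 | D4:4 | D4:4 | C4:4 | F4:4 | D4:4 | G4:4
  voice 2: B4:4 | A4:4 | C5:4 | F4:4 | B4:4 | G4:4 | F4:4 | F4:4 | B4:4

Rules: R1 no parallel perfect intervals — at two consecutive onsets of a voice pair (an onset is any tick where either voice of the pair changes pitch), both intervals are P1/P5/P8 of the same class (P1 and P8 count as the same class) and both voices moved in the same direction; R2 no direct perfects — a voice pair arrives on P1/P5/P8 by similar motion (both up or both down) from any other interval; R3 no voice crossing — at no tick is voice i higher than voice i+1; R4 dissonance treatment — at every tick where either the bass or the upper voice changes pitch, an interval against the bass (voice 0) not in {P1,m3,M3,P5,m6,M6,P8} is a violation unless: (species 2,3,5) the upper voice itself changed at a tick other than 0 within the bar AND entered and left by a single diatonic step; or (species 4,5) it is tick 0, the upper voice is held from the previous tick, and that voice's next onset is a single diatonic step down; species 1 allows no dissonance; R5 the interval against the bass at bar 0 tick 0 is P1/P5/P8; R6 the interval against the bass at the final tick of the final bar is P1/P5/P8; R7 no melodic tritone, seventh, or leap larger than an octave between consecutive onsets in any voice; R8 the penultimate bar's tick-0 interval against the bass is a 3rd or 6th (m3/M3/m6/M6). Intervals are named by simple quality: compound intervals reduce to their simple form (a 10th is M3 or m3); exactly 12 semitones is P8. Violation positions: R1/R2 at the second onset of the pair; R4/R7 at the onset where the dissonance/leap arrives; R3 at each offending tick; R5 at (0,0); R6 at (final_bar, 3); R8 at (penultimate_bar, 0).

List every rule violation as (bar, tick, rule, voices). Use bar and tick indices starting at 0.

bar 0: v0=G3 v1=G4 v2=B4 downbeat M3
bar 1: v0=B3 v1=B4 v2=A4 downbeat m7
bar 2: v0=A3 v1=C4 v2=C5 downbeat m3
bar 3: v0=G3 v1=D4 v2=F4 downbeat m7
bar 4: v0=B3 v1=D4 v2=B4 downbeat P8
bar 5: v0=A3 v1=C4 v2=G4 downbeat m7
bar 6: v0=B3 v1=F4 v2=F4 downbeat TT
bar 7: v0=F3 v1=D4 v2=F4 downbeat P8
bar 8: v0=G3 v1=G4 v2=B4 downbeat M3
  -> R5 @ bar 0 tick 0 v(0, 2): opens on M3
  -> R1 @ bar 1 tick 0 v(0, 1): G3/G4 P8 -> B3/B4 P8 similar
  -> R3 @ bar 1 tick 0 v(1, 2): B4 above A4
  -> R4 @ bar 1 tick 0 v(0, 2): B3/A4 m7 untreated
  -> R3 @ bar 1 tick 1 v(1, 2): B4 above A4
  -> R3 @ bar 1 tick 2 v(1, 2): B4 above A4
  -> R3 @ bar 1 tick 3 v(1, 2): B4 above A4
  -> R7 @ bar 2 tick 0 v(1,): B4->C4 leap 11st
  -> R4 @ bar 3 tick 0 v(0, 2): G3/F4 m7 untreated
  -> R2 @ bar 4 tick 0 v(0, 2): G3/F4 m7 -> B3/B4 P8 similar
  -> R7 @ bar 4 tick 0 v(2,): F4->B4 leap 6st
  -> R2 @ bar 5 tick 0 v(1, 2): D4/B4 M6 -> C4/G4 P5 similar
  -> R4 @ bar 5 tick 0 v(0, 2): A3/G4 m7 untreated
  -> R4 @ bar 6 tick 0 v(0, 1): B3/F4 TT untreated
  -> R4 @ bar 6 tick 0 v(0, 2): B3/F4 TT untreated
  -> R7 @ bar 7 tick 0 v(0,): B3->F3 leap 6st
  -> R8 @ bar 7 tick 0 v(0, 2): penult P8 not 3rd/6th
  -> R2 @ bar 8 tick 0 v(0, 1): F3/D4 M6 -> G3/G4 P8 similar
  -> R7 @ bar 8 tick 0 v(2,): F4->B4 leap 6st
  -> R6 @ bar 8 tick 3 v(0, 2): closes on M3

(0, 0, R5, (0, 2))
(1, 0, R1, (0, 1))
(1, 0, R3, (1, 2))
(1, 0, R4, (0, 2))
(1, 1, R3, (1, 2))
(1, 2, R3, (1, 2))
(1, 3, R3, (1, 2))
(2, 0, R7, (1,))
(3, 0, R4, (0, 2))
(4, 0, R2, (0, 2))
(4, 0, R7, (2,))
(5, 0, R2, (1, 2))
(5, 0, R4, (0, 2))
(6, 0, R4, (0, 1))
(6, 0, R4, (0, 2))
(7, 0, R7, (0,))
(7, 0, R8, (0, 2))
(8, 0, R2, (0, 1))
(8, 0, R7, (2,))
(8, 3, R6, (0, 2))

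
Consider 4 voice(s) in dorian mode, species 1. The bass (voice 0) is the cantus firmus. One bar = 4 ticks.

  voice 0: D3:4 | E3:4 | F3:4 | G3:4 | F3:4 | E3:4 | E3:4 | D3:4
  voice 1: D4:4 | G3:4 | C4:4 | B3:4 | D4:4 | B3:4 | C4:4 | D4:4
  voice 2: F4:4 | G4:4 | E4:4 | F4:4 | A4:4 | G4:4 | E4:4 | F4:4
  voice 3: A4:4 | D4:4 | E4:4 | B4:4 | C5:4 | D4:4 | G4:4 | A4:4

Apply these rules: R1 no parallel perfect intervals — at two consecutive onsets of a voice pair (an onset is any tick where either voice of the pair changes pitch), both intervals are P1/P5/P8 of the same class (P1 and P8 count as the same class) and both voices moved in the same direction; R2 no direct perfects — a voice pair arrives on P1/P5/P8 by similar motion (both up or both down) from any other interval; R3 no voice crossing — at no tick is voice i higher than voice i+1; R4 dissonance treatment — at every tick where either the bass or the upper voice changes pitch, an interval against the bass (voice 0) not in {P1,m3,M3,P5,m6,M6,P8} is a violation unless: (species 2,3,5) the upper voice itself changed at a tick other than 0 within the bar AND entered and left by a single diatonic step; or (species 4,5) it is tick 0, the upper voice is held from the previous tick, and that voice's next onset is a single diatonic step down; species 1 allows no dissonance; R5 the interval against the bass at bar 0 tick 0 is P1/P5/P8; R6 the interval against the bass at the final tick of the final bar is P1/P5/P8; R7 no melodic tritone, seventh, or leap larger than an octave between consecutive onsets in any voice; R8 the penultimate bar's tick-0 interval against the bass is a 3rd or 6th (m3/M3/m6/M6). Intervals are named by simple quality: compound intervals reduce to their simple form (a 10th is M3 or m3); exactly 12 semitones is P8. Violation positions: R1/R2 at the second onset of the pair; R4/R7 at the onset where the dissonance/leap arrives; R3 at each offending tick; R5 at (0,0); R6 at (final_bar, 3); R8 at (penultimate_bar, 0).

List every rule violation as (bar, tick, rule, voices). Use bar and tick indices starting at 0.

bar 0: v0=D3 v1=D4 v2=F4 v3=A4 downbeat P5
bar 1: v0=E3 v1=G3 v2=G4 v3=D4 downbeat m7
bar 2: v0=F3 v1=C4 v2=E4 v3=E4 downbeat M7
bar 3: v0=G3 v1=B3 v2=F4 v3=B4 downbeat M3
bar 4: v0=F3 v1=D4 v2=A4 v3=C5 downbeat P5
bar 5: v0=E3 v1=B3 v2=G4 v3=D4 downbeat m7
bar 6: v0=E3 v1=C4 v2=E4 v3=G4 downbeat m3
bar 7: v0=D3 v1=D4 v2=F4 v3=A4 downbeat P5
  -> R5 @ bar 0 tick 0 v(0, 2): opens on m3
  -> R1 @ bar 1 tick 0 v(1, 3): D4/A4 P5 -> G3/D4 P5 similar
  -> R3 @ bar 1 tick 0 v(2, 3): G4 above D4
  -> R4 @ bar 1 tick 0 v(0, 3): E3/D4 m7 untreated
  -> R3 @ bar 1 tick 1 v(2, 3): G4 above D4
  -> R3 @ bar 1 tick 2 v(2, 3): G4 above D4
  -> R3 @ bar 1 tick 3 v(2, 3): G4 above D4
  -> R2 @ bar 2 tick 0 v(0, 1): E3/G3 m3 -> F3/C4 P5 similar
  -> R4 @ bar 2 tick 0 v(0, 2): F3/E4 M7 untreated
  -> R4 @ bar 2 tick 0 v(0, 3): F3/E4 M7 untreated
  -> R4 @ bar 3 tick 0 v(0, 2): G3/F4 m7 untreated
  -> R2 @ bar 4 tick 0 v(1, 2): B3/F4 TT -> D4/A4 P5 similar
  -> R2 @ bar 5 tick 0 v(0, 1): F3/D4 M6 -> E3/B3 P5 similar
  -> R3 @ bar 5 tick 0 v(2, 3): G4 above D4
  -> R4 @ bar 5 tick 0 v(0, 3): E3/D4 m7 untreated
  -> R7 @ bar 5 tick 0 v(3,): C5->D4 leap 10st
  -> R3 @ bar 5 tick 1 v(2, 3): G4 above D4
  -> R3 @ bar 5 tick 2 v(2, 3): G4 above D4
  -> R3 @ bar 5 tick 3 v(2, 3): G4 above D4
  -> R2 @ bar 6 tick 0 v(1, 3): B3/D4 m3 -> C4/G4 P5 similar
  -> R8 @ bar 6 tick 0 v(0, 2): penult P8 not 3rd/6th
  -> R1 @ bar 7 tick 0 v(1, 3): C4/G4 P5 -> D4/A4 P5 similar
  -> R6 @ bar 7 tick 3 v(0, 2): closes on m3

(0, 0, R5, (0, 2))
(1, 0, R1, (1, 3))
(1, 0, R3, (2, 3))
(1, 0, R4, (0, 3))
(1, 1, R3, (2, 3))
(1, 2, R3, (2, 3))
(1, 3, R3, (2, 3))
(2, 0, R2, (0, 1))
(2, 0, R4, (0, 2))
(2, 0, R4, (0, 3))
(3, 0, R4, (0, 2))
(4, 0, R2, (1, 2))
(5, 0, R2, (0, 1))
(5, 0, R3, (2, 3))
(5, 0, R4, (0, 3))
(5, 0, R7, (3,))
(5, 1, R3, (2, 3))
(5, 2, R3, (2, 3))
(5, 3, R3, (2, 3))
(6, 0, R2, (1, 3))
(6, 0, R8, (0, 2))
(7, 0, R1, (1, 3))
(7, 3, R6, (0, 2))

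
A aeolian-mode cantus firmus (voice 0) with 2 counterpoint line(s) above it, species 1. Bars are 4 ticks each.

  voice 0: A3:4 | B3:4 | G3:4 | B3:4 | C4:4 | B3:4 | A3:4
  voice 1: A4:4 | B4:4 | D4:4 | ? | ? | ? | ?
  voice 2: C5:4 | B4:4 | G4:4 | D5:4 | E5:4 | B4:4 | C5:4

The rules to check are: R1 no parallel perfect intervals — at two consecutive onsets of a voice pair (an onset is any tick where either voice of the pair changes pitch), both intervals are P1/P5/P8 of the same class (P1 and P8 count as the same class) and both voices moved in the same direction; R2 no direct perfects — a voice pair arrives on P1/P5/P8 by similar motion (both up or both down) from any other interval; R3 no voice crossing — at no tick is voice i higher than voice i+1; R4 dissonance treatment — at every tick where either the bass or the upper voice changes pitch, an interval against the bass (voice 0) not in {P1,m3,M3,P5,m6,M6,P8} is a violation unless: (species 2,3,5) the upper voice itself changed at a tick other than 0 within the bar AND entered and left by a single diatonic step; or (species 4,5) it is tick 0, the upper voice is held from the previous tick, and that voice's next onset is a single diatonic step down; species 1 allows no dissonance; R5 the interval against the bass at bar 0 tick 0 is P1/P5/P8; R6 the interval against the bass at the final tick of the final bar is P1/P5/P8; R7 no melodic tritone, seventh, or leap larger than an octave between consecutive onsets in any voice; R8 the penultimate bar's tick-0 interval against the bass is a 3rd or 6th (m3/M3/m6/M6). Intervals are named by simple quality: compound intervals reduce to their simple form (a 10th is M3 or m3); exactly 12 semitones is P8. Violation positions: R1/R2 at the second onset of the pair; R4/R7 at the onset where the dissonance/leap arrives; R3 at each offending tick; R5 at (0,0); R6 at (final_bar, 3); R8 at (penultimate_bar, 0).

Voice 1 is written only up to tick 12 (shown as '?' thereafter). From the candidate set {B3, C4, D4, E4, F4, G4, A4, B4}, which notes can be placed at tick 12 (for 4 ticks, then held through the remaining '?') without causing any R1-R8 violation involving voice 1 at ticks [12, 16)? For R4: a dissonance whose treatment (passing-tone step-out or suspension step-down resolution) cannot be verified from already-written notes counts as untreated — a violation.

B3: legal
C4: violates R4
D4: legal
E4: violates R4
F4: violates R4
G4: violates R2
A4: violates R4
B4: violates R2

{B3, D4}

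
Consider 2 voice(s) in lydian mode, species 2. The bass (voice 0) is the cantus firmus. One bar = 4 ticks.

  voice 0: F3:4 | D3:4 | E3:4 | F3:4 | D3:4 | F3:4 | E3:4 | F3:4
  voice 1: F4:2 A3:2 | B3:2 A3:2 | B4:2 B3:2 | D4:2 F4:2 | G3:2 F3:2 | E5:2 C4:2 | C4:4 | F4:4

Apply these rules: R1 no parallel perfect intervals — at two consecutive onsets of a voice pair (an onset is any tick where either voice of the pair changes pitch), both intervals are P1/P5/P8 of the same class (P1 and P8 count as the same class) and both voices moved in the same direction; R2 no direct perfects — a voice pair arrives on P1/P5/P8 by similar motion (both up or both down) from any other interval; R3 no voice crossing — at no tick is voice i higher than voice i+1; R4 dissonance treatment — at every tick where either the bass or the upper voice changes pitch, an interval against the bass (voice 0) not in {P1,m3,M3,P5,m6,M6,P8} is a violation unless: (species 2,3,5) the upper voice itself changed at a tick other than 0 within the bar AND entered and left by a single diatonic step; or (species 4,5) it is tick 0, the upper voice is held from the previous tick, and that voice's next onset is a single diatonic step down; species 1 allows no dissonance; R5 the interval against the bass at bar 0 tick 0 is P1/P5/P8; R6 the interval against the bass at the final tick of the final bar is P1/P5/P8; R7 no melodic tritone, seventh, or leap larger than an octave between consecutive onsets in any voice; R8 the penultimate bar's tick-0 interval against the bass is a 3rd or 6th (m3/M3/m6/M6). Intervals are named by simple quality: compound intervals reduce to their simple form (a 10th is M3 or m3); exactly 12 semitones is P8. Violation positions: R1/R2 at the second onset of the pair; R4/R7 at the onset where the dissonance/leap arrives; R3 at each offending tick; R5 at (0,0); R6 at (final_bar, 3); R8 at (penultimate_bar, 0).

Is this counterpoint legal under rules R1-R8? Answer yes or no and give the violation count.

No (8 violations)

bar 0: v0=F3 v1=F4 (P8)
bar 1: v0=D3 v1=B3 (M6)
bar 2: v0=E3 v1=B4 (P5)
bar 3: v0=F3 v1=D4 (M6)
bar 4: v0=D3 v1=G3 (P4)
bar 5: v0=F3 v1=E5 (M7)
bar 6: v0=E3 v1=C4 (m6)
bar 7: v0=F3 v1=F4 (P8)
  R1 @ bar2.0: D3/A3 P5 -> E3/B4 P5 similar
  R7 @ bar2.0: A3->B4 leap 14st
  R4 @ bar4.0: D3/G3 P4 untreated
  R7 @ bar4.0: F4->G3 leap 10st
  R4 @ bar5.0: F3/E5 M7 untreated
  R7 @ bar5.0: F3->E5 leap 23st
  R7 @ bar5.2: E5->C4 leap 16st
  R2 @ bar7.0: E3/C4 m6 -> F3/F4 P8 similar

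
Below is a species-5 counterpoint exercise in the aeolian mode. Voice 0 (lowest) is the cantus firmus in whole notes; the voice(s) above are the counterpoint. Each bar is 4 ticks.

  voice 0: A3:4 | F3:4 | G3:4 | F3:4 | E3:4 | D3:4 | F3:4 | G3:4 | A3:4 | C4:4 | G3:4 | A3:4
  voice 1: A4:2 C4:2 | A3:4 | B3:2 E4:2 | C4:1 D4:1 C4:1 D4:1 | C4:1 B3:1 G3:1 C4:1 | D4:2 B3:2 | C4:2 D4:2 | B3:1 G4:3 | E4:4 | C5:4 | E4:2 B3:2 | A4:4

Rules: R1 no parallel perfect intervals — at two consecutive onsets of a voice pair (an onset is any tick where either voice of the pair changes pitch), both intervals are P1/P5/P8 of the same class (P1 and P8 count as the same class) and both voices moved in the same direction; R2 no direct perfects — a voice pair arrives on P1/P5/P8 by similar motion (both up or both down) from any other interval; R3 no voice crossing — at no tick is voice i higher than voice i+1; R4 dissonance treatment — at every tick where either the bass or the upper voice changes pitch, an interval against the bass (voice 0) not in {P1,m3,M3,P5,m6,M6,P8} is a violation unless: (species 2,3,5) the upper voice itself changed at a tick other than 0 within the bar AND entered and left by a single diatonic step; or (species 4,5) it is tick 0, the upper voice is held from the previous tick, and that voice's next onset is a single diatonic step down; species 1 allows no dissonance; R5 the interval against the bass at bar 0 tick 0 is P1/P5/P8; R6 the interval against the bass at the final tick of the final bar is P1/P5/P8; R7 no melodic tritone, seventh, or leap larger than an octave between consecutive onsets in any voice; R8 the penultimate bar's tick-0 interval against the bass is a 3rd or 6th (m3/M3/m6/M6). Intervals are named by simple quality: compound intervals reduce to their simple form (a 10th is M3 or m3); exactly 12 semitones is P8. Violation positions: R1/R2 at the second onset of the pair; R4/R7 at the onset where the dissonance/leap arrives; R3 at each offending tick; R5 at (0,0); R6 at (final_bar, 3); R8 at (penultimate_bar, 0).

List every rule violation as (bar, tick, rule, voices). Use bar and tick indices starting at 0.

bar 0: v0=A3 v1=A4 downbeat P8
bar 1: v0=F3 v1=A3 downbeat M3
bar 2: v0=G3 v1=B3 downbeat M3
bar 3: v0=F3 v1=C4 downbeat P5
bar 4: v0=E3 v1=C4 downbeat m6
bar 5: v0=D3 v1=D4 downbeat P8
bar 6: v0=F3 v1=C4 downbeat P5
bar 7: v0=G3 v1=B3 downbeat M3
bar 8: v0=A3 v1=E4 downbeat P5
bar 9: v0=C4 v1=C5 downbeat P8
bar 10: v0=G3 v1=E4 downbeat M6
bar 11: v0=A3 v1=A4 downbeat P8
  -> R2 @ bar 3 tick 0 v(0, 1): G3/E4 M6 -> F3/C4 P5 similar
  -> R2 @ bar 6 tick 0 v(0, 1): D3/B3 M6 -> F3/C4 P5 similar
  -> R2 @ bar 9 tick 0 v(0, 1): A3/E4 P5 -> C4/C5 P8 similar
  -> R2 @ bar 11 tick 0 v(0, 1): G3/B3 M3 -> A3/A4 P8 similar
  -> R7 @ bar 11 tick 0 v(1,): B3->A4 leap 10st

(3, 0, R2, (0, 1))
(6, 0, R2, (0, 1))
(9, 0, R2, (0, 1))
(11, 0, R2, (0, 1))
(11, 0, R7, (1,))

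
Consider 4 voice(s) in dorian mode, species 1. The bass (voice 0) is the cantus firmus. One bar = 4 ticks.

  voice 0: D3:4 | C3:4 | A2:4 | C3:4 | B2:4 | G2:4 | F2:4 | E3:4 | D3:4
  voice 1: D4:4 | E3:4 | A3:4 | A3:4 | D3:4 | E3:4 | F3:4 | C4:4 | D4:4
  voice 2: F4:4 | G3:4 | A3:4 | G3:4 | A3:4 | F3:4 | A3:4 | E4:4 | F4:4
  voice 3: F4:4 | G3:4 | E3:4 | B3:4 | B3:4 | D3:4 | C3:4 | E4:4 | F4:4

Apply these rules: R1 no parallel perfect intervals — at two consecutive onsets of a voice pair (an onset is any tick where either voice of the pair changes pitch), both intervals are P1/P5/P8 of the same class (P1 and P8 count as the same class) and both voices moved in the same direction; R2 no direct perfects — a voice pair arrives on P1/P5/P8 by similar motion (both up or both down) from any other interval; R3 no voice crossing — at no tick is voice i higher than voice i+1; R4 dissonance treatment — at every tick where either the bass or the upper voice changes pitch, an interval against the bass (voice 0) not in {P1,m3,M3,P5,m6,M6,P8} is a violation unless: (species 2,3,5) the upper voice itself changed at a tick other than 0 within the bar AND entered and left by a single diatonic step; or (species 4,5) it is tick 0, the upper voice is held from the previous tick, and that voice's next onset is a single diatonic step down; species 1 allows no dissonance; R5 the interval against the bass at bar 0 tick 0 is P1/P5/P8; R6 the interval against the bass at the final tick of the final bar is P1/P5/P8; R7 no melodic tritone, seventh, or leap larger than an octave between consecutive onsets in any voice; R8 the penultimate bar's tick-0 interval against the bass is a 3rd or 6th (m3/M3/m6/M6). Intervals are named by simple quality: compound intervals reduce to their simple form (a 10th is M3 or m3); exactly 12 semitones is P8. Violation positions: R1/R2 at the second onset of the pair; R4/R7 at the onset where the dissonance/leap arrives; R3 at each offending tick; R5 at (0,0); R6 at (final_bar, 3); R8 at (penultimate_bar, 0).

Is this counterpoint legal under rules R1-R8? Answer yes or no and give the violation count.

No (41 violations)

bar 0: v0=D3 v1=D4 v2=F4 v3=F4 (m3)
bar 1: v0=C3 v1=E3 v2=G3 v3=G3 (P5)
bar 2: v0=A2 v1=A3 v2=A3 v3=E3 (P5)
bar 3: v0=C3 v1=A3 v2=G3 v3=B3 (M7)
bar 4: v0=B2 v1=D3 v2=A3 v3=B3 (P8)
bar 5: v0=G2 v1=E3 v2=F3 v3=D3 (P5)
bar 6: v0=F2 v1=F3 v2=A3 v3=C3 (P5)
bar 7: v0=E3 v1=C4 v2=E4 v3=E4 (P8)
bar 8: v0=D3 v1=D4 v2=F4 v3=F4 (m3)
  R5 @ bar0.0: opens on m3
  R5 @ bar0.0: opens on m3
  R1 @ bar1.0: F4/F4 P1 -> G3/G3 P1 similar
  R2 @ bar1.0: D3/F4 m3 -> C3/G3 P5 similar
  R2 @ bar1.0: D3/F4 m3 -> C3/G3 P5 similar
  R7 @ bar1.0: D4->E3 leap 10st
  R7 @ bar1.0: F4->G3 leap 10st
  R7 @ bar1.0: F4->G3 leap 10st
  R1 @ bar2.0: C3/G3 P5 -> A2/E3 P5 similar
  R2 @ bar2.0: E3/G3 m3 -> A3/A3 P1 similar
  R3 @ bar2.0: A3 above E3
  R3 @ bar2.1: A3 above E3
  R3 @ bar2.2: A3 above E3
  R3 @ bar2.3: A3 above E3
  R3 @ bar3.0: A3 above G3
  R4 @ bar3.0: C3/B3 M7 untreated
  R3 @ bar3.1: A3 above G3
  R3 @ bar3.2: A3 above G3
  R3 @ bar3.3: A3 above G3
  R4 @ bar4.0: B2/A3 m7 untreated
  R2 @ bar5.0: B2/B3 P8 -> G2/D3 P5 similar
  R3 @ bar5.0: F3 above D3
  R4 @ bar5.0: G2/F3 m7 untreated
  R3 @ bar5.1: F3 above D3
  R3 @ bar5.2: F3 above D3
  R3 @ bar5.3: F3 above D3
  R1 @ bar6.0: G2/D3 P5 -> F2/C3 P5 similar
  R3 @ bar6.0: A3 above C3
  R3 @ bar6.1: A3 above C3
  R3 @ bar6.2: A3 above C3
  R3 @ bar6.3: A3 above C3
  R2 @ bar7.0: F2/A3 M3 -> E3/E4 P8 similar
  R2 @ bar7.0: F2/C3 P5 -> E3/E4 P8 similar
  R2 @ bar7.0: A3/C3 M6 -> E4/E4 P1 similar
  R7 @ bar7.0: F2->E3 leap 11st
  R7 @ bar7.0: C3->E4 leap 16st
  R8 @ bar7.0: penult P8 not 3rd/6th
  R8 @ bar7.0: penult P8 not 3rd/6th
  R1 @ bar8.0: E4/E4 P1 -> F4/F4 P1 similar
  R6 @ bar8.3: closes on m3
  R6 @ bar8.3: closes on m3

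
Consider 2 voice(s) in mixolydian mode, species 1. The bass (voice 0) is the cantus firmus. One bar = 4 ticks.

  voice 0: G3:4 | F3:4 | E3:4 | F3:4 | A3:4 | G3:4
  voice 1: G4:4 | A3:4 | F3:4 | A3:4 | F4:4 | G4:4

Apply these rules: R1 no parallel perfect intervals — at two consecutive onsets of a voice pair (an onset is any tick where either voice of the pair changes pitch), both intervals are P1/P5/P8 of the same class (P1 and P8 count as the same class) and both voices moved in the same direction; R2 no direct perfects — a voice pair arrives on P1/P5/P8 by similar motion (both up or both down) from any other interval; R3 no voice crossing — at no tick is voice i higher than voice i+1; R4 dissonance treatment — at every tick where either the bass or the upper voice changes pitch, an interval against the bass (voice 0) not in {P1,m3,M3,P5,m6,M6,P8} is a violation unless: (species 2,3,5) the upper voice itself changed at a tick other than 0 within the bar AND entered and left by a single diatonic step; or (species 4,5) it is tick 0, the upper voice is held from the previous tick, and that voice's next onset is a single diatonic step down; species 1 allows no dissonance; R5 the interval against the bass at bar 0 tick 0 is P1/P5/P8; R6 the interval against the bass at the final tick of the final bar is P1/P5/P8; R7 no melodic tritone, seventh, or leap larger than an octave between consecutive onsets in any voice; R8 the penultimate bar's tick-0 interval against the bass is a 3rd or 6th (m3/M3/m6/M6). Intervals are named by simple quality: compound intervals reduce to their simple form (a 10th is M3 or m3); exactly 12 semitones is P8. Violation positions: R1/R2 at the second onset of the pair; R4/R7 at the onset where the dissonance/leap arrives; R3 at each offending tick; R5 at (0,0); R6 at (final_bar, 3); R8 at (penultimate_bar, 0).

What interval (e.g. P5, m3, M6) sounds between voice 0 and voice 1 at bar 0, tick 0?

voice 0=G3 voice 1=G4 -> P8

P8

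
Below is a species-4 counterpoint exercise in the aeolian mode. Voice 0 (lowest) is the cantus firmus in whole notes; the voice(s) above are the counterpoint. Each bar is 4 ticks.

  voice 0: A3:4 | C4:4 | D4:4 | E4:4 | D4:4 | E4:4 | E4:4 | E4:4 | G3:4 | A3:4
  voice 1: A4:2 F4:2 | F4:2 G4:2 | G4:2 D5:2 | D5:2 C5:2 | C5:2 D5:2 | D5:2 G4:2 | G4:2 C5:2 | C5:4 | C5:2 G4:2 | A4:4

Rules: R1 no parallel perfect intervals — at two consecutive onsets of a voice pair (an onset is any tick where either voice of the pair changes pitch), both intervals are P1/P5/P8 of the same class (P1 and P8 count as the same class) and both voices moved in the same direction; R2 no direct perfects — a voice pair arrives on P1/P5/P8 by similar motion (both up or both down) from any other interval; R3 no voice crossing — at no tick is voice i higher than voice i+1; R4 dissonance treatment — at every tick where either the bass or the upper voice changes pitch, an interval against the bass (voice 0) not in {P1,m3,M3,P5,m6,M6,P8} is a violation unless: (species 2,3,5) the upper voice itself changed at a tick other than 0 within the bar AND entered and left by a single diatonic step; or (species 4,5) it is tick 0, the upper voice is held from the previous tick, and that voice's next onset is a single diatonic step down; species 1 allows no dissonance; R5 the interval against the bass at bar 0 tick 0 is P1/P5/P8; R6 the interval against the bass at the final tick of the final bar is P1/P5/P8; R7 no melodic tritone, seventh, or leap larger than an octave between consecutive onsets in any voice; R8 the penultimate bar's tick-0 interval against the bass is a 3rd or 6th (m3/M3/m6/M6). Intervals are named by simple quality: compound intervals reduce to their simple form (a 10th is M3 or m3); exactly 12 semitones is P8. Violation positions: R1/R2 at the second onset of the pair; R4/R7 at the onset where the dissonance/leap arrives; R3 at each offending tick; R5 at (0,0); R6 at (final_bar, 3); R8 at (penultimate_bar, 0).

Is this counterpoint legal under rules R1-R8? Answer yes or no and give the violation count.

bar 0: v0=A3 v1=A4 (P8)
bar 1: v0=C4 v1=F4 (P4)
bar 2: v0=D4 v1=G4 (P4)
bar 3: v0=E4 v1=D5 (m7)
bar 4: v0=D4 v1=C5 (m7)
bar 5: v0=E4 v1=D5 (m7)
bar 6: v0=E4 v1=G4 (m3)
bar 7: v0=E4 v1=C5 (m6)
bar 8: v0=G3 v1=C5 (P4)
bar 9: v0=A3 v1=A4 (P8)
  R4 @ bar1.0: C4/F4 P4 untreated
  R4 @ bar2.0: D4/G4 P4 untreated
  R4 @ bar4.0: D4/C5 m7 untreated
  R4 @ bar5.0: E4/D5 m7 untreated
  R4 @ bar8.0: G3/C5 P4 untreated
  R8 @ bar8.0: penult P4 not 3rd/6th
  R1 @ bar9.0: G3/G4 P8 -> A3/A4 P8 similar

No (7 violations)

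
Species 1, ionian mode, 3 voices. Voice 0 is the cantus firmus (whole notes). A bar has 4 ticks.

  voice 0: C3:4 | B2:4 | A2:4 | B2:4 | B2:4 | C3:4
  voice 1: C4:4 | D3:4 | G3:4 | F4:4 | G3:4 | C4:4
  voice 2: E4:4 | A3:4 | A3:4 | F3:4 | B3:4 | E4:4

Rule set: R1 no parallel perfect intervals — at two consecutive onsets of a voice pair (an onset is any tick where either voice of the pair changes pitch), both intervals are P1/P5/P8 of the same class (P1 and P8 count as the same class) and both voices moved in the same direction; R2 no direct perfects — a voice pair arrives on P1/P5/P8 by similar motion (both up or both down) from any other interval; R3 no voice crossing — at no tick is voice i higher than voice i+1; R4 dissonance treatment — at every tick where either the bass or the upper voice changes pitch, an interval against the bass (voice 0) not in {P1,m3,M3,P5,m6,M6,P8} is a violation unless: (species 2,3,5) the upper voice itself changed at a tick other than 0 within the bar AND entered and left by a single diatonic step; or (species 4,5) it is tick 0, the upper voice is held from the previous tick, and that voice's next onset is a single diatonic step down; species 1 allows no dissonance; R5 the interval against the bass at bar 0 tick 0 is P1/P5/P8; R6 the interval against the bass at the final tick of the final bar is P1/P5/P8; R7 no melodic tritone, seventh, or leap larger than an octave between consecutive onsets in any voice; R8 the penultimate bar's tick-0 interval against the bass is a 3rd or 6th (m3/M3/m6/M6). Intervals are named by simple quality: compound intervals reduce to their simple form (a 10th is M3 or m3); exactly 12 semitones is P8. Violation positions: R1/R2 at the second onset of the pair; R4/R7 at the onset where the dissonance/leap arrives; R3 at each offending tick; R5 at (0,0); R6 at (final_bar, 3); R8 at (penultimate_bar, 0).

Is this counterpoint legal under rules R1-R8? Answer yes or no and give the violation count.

bar 0: v0=C3 v1=C4 v2=E4 (M3)
bar 1: v0=B2 v1=D3 v2=A3 (m7)
bar 2: v0=A2 v1=G3 v2=A3 (P8)
bar 3: v0=B2 v1=F4 v2=F3 (TT)
bar 4: v0=B2 v1=G3 v2=B3 (P8)
bar 5: v0=C3 v1=C4 v2=E4 (M3)
  R5 @ bar0.0: opens on M3
  R2 @ bar1.0: C4/E4 M3 -> D3/A3 P5 similar
  R4 @ bar1.0: B2/A3 m7 untreated
  R7 @ bar1.0: C4->D3 leap 10st
  R4 @ bar2.0: A2/G3 m7 untreated
  R3 @ bar3.0: F4 above F3
  R4 @ bar3.0: B2/F4 TT untreated
  R4 @ bar3.0: B2/F3 TT untreated
  R7 @ bar3.0: G3->F4 leap 10st
  R3 @ bar3.1: F4 above F3
  R3 @ bar3.2: F4 above F3
  R3 @ bar3.3: F4 above F3
  R7 @ bar4.0: F4->G3 leap 10st
  R7 @ bar4.0: F3->B3 leap 6st
  R8 @ bar4.0: penult P8 not 3rd/6th
  R2 @ bar5.0: B2/G3 m6 -> C3/C4 P8 similar
  R6 @ bar5.3: closes on M3

No (17 violations)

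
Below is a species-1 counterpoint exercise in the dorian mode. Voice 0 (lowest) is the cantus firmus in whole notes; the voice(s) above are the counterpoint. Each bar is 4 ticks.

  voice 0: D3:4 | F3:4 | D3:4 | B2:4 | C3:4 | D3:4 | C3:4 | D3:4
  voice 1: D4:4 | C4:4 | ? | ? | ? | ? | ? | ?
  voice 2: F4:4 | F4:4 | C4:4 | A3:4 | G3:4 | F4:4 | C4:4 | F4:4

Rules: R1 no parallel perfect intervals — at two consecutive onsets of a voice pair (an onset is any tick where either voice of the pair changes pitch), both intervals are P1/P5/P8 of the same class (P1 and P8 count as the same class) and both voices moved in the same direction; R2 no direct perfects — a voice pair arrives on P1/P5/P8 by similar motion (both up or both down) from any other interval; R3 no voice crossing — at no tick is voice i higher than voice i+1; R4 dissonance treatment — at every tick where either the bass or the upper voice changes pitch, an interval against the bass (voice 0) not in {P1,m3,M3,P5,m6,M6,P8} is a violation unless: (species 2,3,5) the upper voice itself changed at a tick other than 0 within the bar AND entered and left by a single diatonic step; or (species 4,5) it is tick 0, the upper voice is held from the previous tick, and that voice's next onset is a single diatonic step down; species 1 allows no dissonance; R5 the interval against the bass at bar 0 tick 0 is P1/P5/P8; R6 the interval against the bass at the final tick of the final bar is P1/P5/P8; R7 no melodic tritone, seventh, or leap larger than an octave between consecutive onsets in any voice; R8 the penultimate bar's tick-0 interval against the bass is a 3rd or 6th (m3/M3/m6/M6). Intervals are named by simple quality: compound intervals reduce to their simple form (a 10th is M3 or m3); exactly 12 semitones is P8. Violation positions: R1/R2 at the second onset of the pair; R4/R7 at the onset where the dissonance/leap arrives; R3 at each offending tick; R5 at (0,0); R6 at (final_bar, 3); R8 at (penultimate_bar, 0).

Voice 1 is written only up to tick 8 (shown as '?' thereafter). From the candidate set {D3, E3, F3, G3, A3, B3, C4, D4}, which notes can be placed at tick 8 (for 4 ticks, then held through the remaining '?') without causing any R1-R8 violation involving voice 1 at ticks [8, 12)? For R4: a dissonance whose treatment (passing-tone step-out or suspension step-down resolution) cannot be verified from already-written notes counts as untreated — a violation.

{B3}

D3: violates R2,R7
E3: violates R4
F3: violates R2
G3: violates R4
A3: violates R1
B3: legal
C4: violates R4
D4: violates R3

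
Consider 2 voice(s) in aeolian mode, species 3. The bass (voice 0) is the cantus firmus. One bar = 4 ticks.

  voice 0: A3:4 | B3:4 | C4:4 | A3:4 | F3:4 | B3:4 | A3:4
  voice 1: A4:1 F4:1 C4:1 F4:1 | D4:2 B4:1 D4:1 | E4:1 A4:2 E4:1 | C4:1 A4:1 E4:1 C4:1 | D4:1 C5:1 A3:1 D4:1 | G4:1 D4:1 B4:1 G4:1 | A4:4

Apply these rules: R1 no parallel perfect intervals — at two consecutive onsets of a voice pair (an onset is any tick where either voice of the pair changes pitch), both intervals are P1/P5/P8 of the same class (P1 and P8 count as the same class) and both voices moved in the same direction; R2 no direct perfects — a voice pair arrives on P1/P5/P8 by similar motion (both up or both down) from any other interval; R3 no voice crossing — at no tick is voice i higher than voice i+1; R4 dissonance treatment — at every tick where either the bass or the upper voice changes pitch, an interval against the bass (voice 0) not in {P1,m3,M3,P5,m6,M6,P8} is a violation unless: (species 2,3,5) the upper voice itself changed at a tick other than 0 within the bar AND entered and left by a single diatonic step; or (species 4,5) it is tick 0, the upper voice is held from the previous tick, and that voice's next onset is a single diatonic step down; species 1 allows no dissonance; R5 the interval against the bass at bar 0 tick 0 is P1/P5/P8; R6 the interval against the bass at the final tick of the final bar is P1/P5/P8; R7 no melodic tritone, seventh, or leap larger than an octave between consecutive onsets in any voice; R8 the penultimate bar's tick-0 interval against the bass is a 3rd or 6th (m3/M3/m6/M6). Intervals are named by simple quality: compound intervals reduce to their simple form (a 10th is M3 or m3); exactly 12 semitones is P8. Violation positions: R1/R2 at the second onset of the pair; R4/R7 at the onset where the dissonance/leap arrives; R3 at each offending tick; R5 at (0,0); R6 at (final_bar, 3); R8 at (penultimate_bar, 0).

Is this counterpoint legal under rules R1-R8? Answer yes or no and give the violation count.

No (3 violations)

bar 0: v0=A3 v1=A4 (P8)
bar 1: v0=B3 v1=D4 (m3)
bar 2: v0=C4 v1=E4 (M3)
bar 3: v0=A3 v1=C4 (m3)
bar 4: v0=F3 v1=D4 (M6)
bar 5: v0=B3 v1=G4 (m6)
bar 6: v0=A3 v1=A4 (P8)
  R7 @ bar4.1: D4->C5 leap 10st
  R7 @ bar4.2: C5->A3 leap 15st
  R7 @ bar5.0: F3->B3 leap 6st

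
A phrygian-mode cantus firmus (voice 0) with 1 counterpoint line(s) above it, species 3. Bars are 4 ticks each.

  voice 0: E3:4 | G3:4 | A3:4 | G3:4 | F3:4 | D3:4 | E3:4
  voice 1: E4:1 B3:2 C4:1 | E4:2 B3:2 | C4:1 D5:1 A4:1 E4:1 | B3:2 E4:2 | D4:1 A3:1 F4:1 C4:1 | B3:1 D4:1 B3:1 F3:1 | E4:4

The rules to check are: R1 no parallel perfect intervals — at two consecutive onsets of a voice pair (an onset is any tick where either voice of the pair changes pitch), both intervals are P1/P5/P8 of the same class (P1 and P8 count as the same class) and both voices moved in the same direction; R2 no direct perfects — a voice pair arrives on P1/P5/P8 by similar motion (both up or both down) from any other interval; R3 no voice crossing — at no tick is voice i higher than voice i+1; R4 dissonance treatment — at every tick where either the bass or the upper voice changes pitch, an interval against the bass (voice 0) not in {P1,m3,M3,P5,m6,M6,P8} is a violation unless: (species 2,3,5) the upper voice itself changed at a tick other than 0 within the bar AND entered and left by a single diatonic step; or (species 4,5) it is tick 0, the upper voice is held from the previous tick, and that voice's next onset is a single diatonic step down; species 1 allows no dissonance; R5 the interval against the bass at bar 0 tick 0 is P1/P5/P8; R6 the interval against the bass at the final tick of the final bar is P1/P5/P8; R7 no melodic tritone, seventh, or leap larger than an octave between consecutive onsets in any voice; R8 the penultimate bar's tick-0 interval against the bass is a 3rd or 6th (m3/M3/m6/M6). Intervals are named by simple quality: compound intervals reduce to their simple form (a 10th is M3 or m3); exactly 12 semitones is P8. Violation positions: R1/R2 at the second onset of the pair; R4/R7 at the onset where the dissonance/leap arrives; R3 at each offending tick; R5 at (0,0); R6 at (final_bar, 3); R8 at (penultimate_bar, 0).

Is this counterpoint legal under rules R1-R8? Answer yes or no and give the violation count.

No (5 violations)

bar 0: v0=E3 v1=E4 (P8)
bar 1: v0=G3 v1=E4 (M6)
bar 2: v0=A3 v1=C4 (m3)
bar 3: v0=G3 v1=B3 (M3)
bar 4: v0=F3 v1=D4 (M6)
bar 5: v0=D3 v1=B3 (M6)
bar 6: v0=E3 v1=E4 (P8)
  R4 @ bar2.1: A3/D5 P4 untreated
  R7 @ bar2.1: C4->D5 leap 14st
  R7 @ bar5.3: B3->F3 leap 6st
  R2 @ bar6.0: D3/F3 m3 -> E3/E4 P8 similar
  R7 @ bar6.0: F3->E4 leap 11st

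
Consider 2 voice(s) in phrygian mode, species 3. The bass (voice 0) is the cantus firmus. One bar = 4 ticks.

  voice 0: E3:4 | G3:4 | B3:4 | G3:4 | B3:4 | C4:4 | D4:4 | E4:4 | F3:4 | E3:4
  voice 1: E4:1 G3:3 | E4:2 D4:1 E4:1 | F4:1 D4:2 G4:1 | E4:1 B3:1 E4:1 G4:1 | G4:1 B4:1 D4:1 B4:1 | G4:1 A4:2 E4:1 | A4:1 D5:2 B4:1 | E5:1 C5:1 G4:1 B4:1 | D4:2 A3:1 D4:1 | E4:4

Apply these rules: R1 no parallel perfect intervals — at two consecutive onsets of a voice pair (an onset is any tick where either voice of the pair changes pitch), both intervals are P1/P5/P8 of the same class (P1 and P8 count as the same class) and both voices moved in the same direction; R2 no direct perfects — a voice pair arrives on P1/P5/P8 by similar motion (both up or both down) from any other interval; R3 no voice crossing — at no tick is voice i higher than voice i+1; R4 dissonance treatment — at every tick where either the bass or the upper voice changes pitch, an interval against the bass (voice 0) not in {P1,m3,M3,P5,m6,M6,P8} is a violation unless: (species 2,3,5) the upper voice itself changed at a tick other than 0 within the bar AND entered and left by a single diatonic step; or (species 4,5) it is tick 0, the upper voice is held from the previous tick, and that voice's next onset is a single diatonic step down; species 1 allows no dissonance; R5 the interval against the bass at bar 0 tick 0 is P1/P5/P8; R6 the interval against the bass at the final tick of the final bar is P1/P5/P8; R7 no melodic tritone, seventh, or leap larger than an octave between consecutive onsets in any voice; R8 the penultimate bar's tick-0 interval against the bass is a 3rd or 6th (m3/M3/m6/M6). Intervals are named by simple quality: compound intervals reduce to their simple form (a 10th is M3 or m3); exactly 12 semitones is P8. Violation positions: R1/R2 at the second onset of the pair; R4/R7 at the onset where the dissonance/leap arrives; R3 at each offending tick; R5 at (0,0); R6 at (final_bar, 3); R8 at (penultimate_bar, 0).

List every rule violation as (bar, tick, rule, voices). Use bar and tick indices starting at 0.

bar 0: v0=E3 v1=E4 downbeat P8
bar 1: v0=G3 v1=E4 downbeat M6
bar 2: v0=B3 v1=F4 downbeat TT
bar 3: v0=G3 v1=E4 downbeat M6
bar 4: v0=B3 v1=G4 downbeat m6
bar 5: v0=C4 v1=G4 downbeat P5
bar 6: v0=D4 v1=A4 downbeat P5
bar 7: v0=E4 v1=E5 downbeat P8
bar 8: v0=F3 v1=D4 downbeat M6
bar 9: v0=E3 v1=E4 downbeat P8
  -> R4 @ bar 2 tick 0 v(0, 1): B3/F4 TT untreated
  -> R2 @ bar 6 tick 0 v(0, 1): C4/E4 M3 -> D4/A4 P5 similar
  -> R2 @ bar 7 tick 0 v(0, 1): D4/B4 M6 -> E4/E5 P8 similar
  -> R7 @ bar 8 tick 0 v(0,): E4->F3 leap 11st

(2, 0, R4, (0, 1))
(6, 0, R2, (0, 1))
(7, 0, R2, (0, 1))
(8, 0, R7, (0,))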